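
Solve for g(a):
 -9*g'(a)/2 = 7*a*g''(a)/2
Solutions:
 g(a) = C1 + C2/a^(2/7)


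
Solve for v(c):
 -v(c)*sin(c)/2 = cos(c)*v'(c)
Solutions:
 v(c) = C1*sqrt(cos(c))


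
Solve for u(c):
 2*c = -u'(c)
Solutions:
 u(c) = C1 - c^2


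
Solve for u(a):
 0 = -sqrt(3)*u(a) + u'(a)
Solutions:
 u(a) = C1*exp(sqrt(3)*a)


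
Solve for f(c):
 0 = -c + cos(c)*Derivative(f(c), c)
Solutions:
 f(c) = C1 + Integral(c/cos(c), c)


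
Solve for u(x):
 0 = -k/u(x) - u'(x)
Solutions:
 u(x) = -sqrt(C1 - 2*k*x)
 u(x) = sqrt(C1 - 2*k*x)


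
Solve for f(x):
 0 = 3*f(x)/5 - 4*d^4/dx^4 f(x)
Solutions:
 f(x) = C1*exp(-sqrt(2)*3^(1/4)*5^(3/4)*x/10) + C2*exp(sqrt(2)*3^(1/4)*5^(3/4)*x/10) + C3*sin(sqrt(2)*3^(1/4)*5^(3/4)*x/10) + C4*cos(sqrt(2)*3^(1/4)*5^(3/4)*x/10)


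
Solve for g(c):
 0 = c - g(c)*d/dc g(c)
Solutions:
 g(c) = -sqrt(C1 + c^2)
 g(c) = sqrt(C1 + c^2)


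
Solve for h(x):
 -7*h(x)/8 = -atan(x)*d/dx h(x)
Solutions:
 h(x) = C1*exp(7*Integral(1/atan(x), x)/8)


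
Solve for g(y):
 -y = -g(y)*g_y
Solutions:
 g(y) = -sqrt(C1 + y^2)
 g(y) = sqrt(C1 + y^2)


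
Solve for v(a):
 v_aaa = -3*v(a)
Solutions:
 v(a) = C3*exp(-3^(1/3)*a) + (C1*sin(3^(5/6)*a/2) + C2*cos(3^(5/6)*a/2))*exp(3^(1/3)*a/2)


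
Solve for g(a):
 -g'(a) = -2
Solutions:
 g(a) = C1 + 2*a


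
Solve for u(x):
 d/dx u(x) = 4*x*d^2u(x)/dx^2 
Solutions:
 u(x) = C1 + C2*x^(5/4)


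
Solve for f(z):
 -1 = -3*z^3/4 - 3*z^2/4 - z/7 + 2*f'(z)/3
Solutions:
 f(z) = C1 + 9*z^4/32 + 3*z^3/8 + 3*z^2/28 - 3*z/2


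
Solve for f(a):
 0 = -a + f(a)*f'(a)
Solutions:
 f(a) = -sqrt(C1 + a^2)
 f(a) = sqrt(C1 + a^2)


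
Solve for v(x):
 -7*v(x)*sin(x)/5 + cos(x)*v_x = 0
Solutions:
 v(x) = C1/cos(x)^(7/5)


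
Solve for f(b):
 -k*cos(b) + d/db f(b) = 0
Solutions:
 f(b) = C1 + k*sin(b)


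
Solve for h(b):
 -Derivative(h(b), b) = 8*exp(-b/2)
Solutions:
 h(b) = C1 + 16*exp(-b/2)


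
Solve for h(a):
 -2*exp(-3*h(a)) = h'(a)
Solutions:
 h(a) = log(C1 - 6*a)/3
 h(a) = log((-3^(1/3) - 3^(5/6)*I)*(C1 - 2*a)^(1/3)/2)
 h(a) = log((-3^(1/3) + 3^(5/6)*I)*(C1 - 2*a)^(1/3)/2)


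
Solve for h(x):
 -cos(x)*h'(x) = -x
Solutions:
 h(x) = C1 + Integral(x/cos(x), x)


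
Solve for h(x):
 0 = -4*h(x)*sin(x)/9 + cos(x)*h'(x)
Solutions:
 h(x) = C1/cos(x)^(4/9)


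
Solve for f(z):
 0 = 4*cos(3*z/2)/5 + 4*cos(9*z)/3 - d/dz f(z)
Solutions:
 f(z) = C1 + 8*sin(3*z/2)/15 + 4*sin(9*z)/27


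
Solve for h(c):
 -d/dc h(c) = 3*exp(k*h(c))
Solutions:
 h(c) = Piecewise((log(1/(C1*k + 3*c*k))/k, Ne(k, 0)), (nan, True))
 h(c) = Piecewise((C1 - 3*c, Eq(k, 0)), (nan, True))


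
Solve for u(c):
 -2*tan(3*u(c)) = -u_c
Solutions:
 u(c) = -asin(C1*exp(6*c))/3 + pi/3
 u(c) = asin(C1*exp(6*c))/3


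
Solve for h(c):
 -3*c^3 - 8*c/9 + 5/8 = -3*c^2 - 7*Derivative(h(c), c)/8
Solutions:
 h(c) = C1 + 6*c^4/7 - 8*c^3/7 + 32*c^2/63 - 5*c/7


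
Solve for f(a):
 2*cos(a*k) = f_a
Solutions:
 f(a) = C1 + 2*sin(a*k)/k


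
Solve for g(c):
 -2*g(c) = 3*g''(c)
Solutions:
 g(c) = C1*sin(sqrt(6)*c/3) + C2*cos(sqrt(6)*c/3)


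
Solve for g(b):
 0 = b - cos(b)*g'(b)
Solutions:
 g(b) = C1 + Integral(b/cos(b), b)


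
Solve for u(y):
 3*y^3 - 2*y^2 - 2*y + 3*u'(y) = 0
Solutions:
 u(y) = C1 - y^4/4 + 2*y^3/9 + y^2/3


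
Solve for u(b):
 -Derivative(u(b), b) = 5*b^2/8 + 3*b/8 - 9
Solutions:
 u(b) = C1 - 5*b^3/24 - 3*b^2/16 + 9*b


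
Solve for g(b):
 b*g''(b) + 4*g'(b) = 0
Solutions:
 g(b) = C1 + C2/b^3


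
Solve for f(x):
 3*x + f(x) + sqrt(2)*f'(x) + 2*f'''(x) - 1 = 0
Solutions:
 f(x) = C1*exp(x*(-2*2^(1/6)*3^(2/3)/(9 + 2*sqrt(3)*sqrt(sqrt(2) + 27/4))^(1/3) + 6^(1/3)*(9 + 2*sqrt(3)*sqrt(sqrt(2) + 27/4))^(1/3))/12)*sin(sqrt(3)*x*(6*2^(1/6)/(27 + 2*sqrt(27*sqrt(2) + 729/4))^(1/3) + 2^(1/3)*(27 + 2*sqrt(27*sqrt(2) + 729/4))^(1/3))/12) + C2*exp(x*(-2*2^(1/6)*3^(2/3)/(9 + 2*sqrt(3)*sqrt(sqrt(2) + 27/4))^(1/3) + 6^(1/3)*(9 + 2*sqrt(3)*sqrt(sqrt(2) + 27/4))^(1/3))/12)*cos(sqrt(3)*x*(6*2^(1/6)/(27 + 2*sqrt(27*sqrt(2) + 729/4))^(1/3) + 2^(1/3)*(27 + 2*sqrt(27*sqrt(2) + 729/4))^(1/3))/12) + C3*exp(-x*(-2*2^(1/6)*3^(2/3)/(9 + 2*sqrt(3)*sqrt(sqrt(2) + 27/4))^(1/3) + 6^(1/3)*(9 + 2*sqrt(3)*sqrt(sqrt(2) + 27/4))^(1/3))/6) - 3*x + 1 + 3*sqrt(2)


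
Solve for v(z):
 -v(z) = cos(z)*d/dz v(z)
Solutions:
 v(z) = C1*sqrt(sin(z) - 1)/sqrt(sin(z) + 1)


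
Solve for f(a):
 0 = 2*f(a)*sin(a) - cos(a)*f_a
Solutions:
 f(a) = C1/cos(a)^2


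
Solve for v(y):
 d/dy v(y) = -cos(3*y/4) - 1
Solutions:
 v(y) = C1 - y - 4*sin(3*y/4)/3


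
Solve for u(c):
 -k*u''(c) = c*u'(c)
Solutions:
 u(c) = C1 + C2*sqrt(k)*erf(sqrt(2)*c*sqrt(1/k)/2)


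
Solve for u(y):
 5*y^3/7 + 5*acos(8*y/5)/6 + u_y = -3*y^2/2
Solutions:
 u(y) = C1 - 5*y^4/28 - y^3/2 - 5*y*acos(8*y/5)/6 + 5*sqrt(25 - 64*y^2)/48


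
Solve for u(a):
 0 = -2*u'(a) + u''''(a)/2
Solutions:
 u(a) = C1 + C4*exp(2^(2/3)*a) + (C2*sin(2^(2/3)*sqrt(3)*a/2) + C3*cos(2^(2/3)*sqrt(3)*a/2))*exp(-2^(2/3)*a/2)


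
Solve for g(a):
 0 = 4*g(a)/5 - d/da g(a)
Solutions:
 g(a) = C1*exp(4*a/5)


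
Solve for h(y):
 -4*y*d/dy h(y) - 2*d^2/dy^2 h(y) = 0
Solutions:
 h(y) = C1 + C2*erf(y)


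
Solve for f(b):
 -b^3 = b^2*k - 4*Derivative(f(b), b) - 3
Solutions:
 f(b) = C1 + b^4/16 + b^3*k/12 - 3*b/4


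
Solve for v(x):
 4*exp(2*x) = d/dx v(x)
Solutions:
 v(x) = C1 + 2*exp(2*x)


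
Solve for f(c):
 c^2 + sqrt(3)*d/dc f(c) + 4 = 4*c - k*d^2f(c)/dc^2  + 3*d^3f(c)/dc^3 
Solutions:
 f(c) = C1 + C2*exp(c*(k - sqrt(k^2 + 12*sqrt(3)))/6) + C3*exp(c*(k + sqrt(k^2 + 12*sqrt(3)))/6) - sqrt(3)*c^3/9 + c^2*k/3 + 2*sqrt(3)*c^2/3 - 2*sqrt(3)*c*k^2/9 - 4*c*k/3 - 4*sqrt(3)*c/3 - 2*c


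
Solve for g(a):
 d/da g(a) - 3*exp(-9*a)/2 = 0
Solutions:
 g(a) = C1 - exp(-9*a)/6


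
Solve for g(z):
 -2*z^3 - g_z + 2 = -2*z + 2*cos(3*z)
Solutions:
 g(z) = C1 - z^4/2 + z^2 + 2*z - 2*sin(3*z)/3


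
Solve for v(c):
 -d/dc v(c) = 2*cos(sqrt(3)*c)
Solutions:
 v(c) = C1 - 2*sqrt(3)*sin(sqrt(3)*c)/3


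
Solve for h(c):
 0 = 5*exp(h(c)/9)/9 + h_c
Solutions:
 h(c) = 9*log(1/(C1 + 5*c)) + 36*log(3)


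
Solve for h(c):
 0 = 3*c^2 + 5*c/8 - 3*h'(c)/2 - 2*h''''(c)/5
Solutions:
 h(c) = C1 + C4*exp(-30^(1/3)*c/2) + 2*c^3/3 + 5*c^2/24 + (C2*sin(10^(1/3)*3^(5/6)*c/4) + C3*cos(10^(1/3)*3^(5/6)*c/4))*exp(30^(1/3)*c/4)


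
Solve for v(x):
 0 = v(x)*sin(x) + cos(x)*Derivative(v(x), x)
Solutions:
 v(x) = C1*cos(x)


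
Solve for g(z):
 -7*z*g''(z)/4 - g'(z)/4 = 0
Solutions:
 g(z) = C1 + C2*z^(6/7)


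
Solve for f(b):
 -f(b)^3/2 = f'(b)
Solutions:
 f(b) = -sqrt(-1/(C1 - b))
 f(b) = sqrt(-1/(C1 - b))


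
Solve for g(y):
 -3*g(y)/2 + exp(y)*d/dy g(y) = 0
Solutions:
 g(y) = C1*exp(-3*exp(-y)/2)


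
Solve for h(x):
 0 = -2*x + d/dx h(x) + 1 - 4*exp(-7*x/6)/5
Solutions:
 h(x) = C1 + x^2 - x - 24*exp(-7*x/6)/35


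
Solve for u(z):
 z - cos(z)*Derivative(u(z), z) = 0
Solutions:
 u(z) = C1 + Integral(z/cos(z), z)


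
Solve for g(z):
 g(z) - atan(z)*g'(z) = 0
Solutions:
 g(z) = C1*exp(Integral(1/atan(z), z))


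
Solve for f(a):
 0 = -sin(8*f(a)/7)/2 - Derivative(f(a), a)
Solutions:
 a/2 + 7*log(cos(8*f(a)/7) - 1)/16 - 7*log(cos(8*f(a)/7) + 1)/16 = C1


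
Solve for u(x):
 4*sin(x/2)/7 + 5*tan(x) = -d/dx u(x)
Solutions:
 u(x) = C1 + 5*log(cos(x)) + 8*cos(x/2)/7


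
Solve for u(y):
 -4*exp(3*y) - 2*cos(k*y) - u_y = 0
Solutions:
 u(y) = C1 - 4*exp(3*y)/3 - 2*sin(k*y)/k


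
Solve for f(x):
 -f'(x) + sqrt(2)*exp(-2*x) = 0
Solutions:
 f(x) = C1 - sqrt(2)*exp(-2*x)/2


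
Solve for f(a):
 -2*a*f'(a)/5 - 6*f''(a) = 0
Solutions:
 f(a) = C1 + C2*erf(sqrt(30)*a/30)


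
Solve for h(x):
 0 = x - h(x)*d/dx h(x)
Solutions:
 h(x) = -sqrt(C1 + x^2)
 h(x) = sqrt(C1 + x^2)


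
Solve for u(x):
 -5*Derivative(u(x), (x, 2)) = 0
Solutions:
 u(x) = C1 + C2*x


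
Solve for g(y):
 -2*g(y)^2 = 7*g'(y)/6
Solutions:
 g(y) = 7/(C1 + 12*y)


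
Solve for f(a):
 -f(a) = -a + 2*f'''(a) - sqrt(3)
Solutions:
 f(a) = C3*exp(-2^(2/3)*a/2) + a + (C1*sin(2^(2/3)*sqrt(3)*a/4) + C2*cos(2^(2/3)*sqrt(3)*a/4))*exp(2^(2/3)*a/4) + sqrt(3)


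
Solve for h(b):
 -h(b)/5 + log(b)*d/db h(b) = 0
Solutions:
 h(b) = C1*exp(li(b)/5)


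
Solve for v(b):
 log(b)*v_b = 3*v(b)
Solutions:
 v(b) = C1*exp(3*li(b))


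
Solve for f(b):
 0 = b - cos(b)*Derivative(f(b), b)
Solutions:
 f(b) = C1 + Integral(b/cos(b), b)


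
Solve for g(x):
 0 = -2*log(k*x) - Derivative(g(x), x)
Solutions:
 g(x) = C1 - 2*x*log(k*x) + 2*x


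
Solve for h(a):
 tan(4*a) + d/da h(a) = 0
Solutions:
 h(a) = C1 + log(cos(4*a))/4


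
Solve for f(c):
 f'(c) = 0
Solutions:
 f(c) = C1


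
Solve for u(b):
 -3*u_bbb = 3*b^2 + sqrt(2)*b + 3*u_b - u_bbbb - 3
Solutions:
 u(b) = C1 + C2*exp(b*(-2^(2/3)*(sqrt(21) + 5)^(1/3)/4 - 2^(1/3)/(2*(sqrt(21) + 5)^(1/3)) + 1))*sin(2^(1/3)*sqrt(3)*b*(-2^(1/3)*(sqrt(21) + 5)^(1/3) + 2/(sqrt(21) + 5)^(1/3))/4) + C3*exp(b*(-2^(2/3)*(sqrt(21) + 5)^(1/3)/4 - 2^(1/3)/(2*(sqrt(21) + 5)^(1/3)) + 1))*cos(2^(1/3)*sqrt(3)*b*(-2^(1/3)*(sqrt(21) + 5)^(1/3) + 2/(sqrt(21) + 5)^(1/3))/4) + C4*exp(b*(2^(1/3)/(sqrt(21) + 5)^(1/3) + 1 + 2^(2/3)*(sqrt(21) + 5)^(1/3)/2)) - b^3/3 - sqrt(2)*b^2/6 + 3*b


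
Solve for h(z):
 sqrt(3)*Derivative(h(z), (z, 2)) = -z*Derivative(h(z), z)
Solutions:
 h(z) = C1 + C2*erf(sqrt(2)*3^(3/4)*z/6)


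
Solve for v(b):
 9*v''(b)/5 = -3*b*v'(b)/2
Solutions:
 v(b) = C1 + C2*erf(sqrt(15)*b/6)


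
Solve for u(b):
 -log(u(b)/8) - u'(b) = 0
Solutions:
 -Integral(1/(-log(_y) + 3*log(2)), (_y, u(b))) = C1 - b


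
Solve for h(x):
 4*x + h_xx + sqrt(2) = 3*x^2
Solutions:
 h(x) = C1 + C2*x + x^4/4 - 2*x^3/3 - sqrt(2)*x^2/2


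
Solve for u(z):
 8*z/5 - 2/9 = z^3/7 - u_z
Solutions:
 u(z) = C1 + z^4/28 - 4*z^2/5 + 2*z/9


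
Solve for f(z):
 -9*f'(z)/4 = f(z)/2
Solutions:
 f(z) = C1*exp(-2*z/9)


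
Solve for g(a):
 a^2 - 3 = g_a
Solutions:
 g(a) = C1 + a^3/3 - 3*a


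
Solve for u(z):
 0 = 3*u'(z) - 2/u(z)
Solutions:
 u(z) = -sqrt(C1 + 12*z)/3
 u(z) = sqrt(C1 + 12*z)/3


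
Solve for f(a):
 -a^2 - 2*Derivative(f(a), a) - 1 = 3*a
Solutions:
 f(a) = C1 - a^3/6 - 3*a^2/4 - a/2


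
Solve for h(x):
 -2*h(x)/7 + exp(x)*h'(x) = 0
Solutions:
 h(x) = C1*exp(-2*exp(-x)/7)


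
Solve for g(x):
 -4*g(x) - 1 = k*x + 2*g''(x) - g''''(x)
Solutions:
 g(x) = C1*exp(-x*sqrt(1 + sqrt(5))) + C2*exp(x*sqrt(1 + sqrt(5))) + C3*sin(x*sqrt(-1 + sqrt(5))) + C4*cos(x*sqrt(-1 + sqrt(5))) - k*x/4 - 1/4


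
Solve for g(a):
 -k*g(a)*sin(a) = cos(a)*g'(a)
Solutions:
 g(a) = C1*exp(k*log(cos(a)))


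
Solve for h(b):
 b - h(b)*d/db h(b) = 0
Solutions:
 h(b) = -sqrt(C1 + b^2)
 h(b) = sqrt(C1 + b^2)


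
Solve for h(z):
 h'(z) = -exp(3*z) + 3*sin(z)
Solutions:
 h(z) = C1 - exp(3*z)/3 - 3*cos(z)


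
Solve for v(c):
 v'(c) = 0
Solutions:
 v(c) = C1


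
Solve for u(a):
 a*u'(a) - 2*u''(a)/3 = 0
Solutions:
 u(a) = C1 + C2*erfi(sqrt(3)*a/2)


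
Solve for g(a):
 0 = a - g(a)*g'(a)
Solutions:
 g(a) = -sqrt(C1 + a^2)
 g(a) = sqrt(C1 + a^2)


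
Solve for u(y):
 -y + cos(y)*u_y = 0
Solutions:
 u(y) = C1 + Integral(y/cos(y), y)


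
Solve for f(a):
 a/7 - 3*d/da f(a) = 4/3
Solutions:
 f(a) = C1 + a^2/42 - 4*a/9


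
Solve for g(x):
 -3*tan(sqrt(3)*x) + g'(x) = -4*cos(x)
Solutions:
 g(x) = C1 - sqrt(3)*log(cos(sqrt(3)*x)) - 4*sin(x)


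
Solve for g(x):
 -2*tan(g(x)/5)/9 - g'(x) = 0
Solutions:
 g(x) = -5*asin(C1*exp(-2*x/45)) + 5*pi
 g(x) = 5*asin(C1*exp(-2*x/45))


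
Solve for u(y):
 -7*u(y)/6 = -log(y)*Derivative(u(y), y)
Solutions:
 u(y) = C1*exp(7*li(y)/6)


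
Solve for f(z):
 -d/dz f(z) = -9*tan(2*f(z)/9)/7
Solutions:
 f(z) = -9*asin(C1*exp(2*z/7))/2 + 9*pi/2
 f(z) = 9*asin(C1*exp(2*z/7))/2


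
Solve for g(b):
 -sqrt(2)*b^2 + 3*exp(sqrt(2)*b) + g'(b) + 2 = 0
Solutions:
 g(b) = C1 + sqrt(2)*b^3/3 - 2*b - 3*sqrt(2)*exp(sqrt(2)*b)/2


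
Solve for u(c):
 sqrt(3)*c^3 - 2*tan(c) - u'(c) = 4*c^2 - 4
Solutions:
 u(c) = C1 + sqrt(3)*c^4/4 - 4*c^3/3 + 4*c + 2*log(cos(c))


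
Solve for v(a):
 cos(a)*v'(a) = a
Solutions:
 v(a) = C1 + Integral(a/cos(a), a)


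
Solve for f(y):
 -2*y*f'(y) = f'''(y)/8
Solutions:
 f(y) = C1 + Integral(C2*airyai(-2*2^(1/3)*y) + C3*airybi(-2*2^(1/3)*y), y)


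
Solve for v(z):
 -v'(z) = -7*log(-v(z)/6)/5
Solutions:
 -5*Integral(1/(log(-_y) - log(6)), (_y, v(z)))/7 = C1 - z


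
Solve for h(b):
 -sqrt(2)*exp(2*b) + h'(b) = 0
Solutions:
 h(b) = C1 + sqrt(2)*exp(2*b)/2


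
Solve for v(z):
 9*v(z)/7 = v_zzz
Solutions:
 v(z) = C3*exp(21^(2/3)*z/7) + (C1*sin(3*3^(1/6)*7^(2/3)*z/14) + C2*cos(3*3^(1/6)*7^(2/3)*z/14))*exp(-21^(2/3)*z/14)


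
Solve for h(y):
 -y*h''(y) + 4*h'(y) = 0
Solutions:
 h(y) = C1 + C2*y^5


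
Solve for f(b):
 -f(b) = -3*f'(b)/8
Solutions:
 f(b) = C1*exp(8*b/3)


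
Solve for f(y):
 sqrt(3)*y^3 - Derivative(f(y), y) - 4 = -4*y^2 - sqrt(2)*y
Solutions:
 f(y) = C1 + sqrt(3)*y^4/4 + 4*y^3/3 + sqrt(2)*y^2/2 - 4*y


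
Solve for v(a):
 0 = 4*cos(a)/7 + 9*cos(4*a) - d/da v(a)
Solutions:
 v(a) = C1 + 4*sin(a)/7 + 9*sin(4*a)/4


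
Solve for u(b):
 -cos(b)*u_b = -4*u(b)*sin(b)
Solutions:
 u(b) = C1/cos(b)^4


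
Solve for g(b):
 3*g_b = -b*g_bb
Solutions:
 g(b) = C1 + C2/b^2


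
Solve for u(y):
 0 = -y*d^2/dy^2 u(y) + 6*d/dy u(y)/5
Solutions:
 u(y) = C1 + C2*y^(11/5)


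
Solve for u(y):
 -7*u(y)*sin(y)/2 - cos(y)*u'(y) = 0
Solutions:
 u(y) = C1*cos(y)^(7/2)


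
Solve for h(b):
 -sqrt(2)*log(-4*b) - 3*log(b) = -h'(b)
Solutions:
 h(b) = C1 + b*(sqrt(2) + 3)*log(b) + b*(-3 - sqrt(2) + 2*sqrt(2)*log(2) + sqrt(2)*I*pi)


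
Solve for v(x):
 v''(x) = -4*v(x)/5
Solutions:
 v(x) = C1*sin(2*sqrt(5)*x/5) + C2*cos(2*sqrt(5)*x/5)


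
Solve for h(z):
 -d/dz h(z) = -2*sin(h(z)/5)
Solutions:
 -2*z + 5*log(cos(h(z)/5) - 1)/2 - 5*log(cos(h(z)/5) + 1)/2 = C1


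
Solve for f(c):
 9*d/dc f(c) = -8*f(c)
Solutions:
 f(c) = C1*exp(-8*c/9)


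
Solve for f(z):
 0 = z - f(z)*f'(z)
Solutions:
 f(z) = -sqrt(C1 + z^2)
 f(z) = sqrt(C1 + z^2)


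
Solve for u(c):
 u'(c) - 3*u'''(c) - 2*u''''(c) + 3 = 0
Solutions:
 u(c) = C1 + C4*exp(c/2) - 3*c + (C2 + C3*c)*exp(-c)


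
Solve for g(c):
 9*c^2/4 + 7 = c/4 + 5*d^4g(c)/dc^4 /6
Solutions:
 g(c) = C1 + C2*c + C3*c^2 + C4*c^3 + 3*c^6/400 - c^5/400 + 7*c^4/20


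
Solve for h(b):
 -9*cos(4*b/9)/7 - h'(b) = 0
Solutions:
 h(b) = C1 - 81*sin(4*b/9)/28


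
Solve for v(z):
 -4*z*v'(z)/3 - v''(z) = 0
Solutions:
 v(z) = C1 + C2*erf(sqrt(6)*z/3)


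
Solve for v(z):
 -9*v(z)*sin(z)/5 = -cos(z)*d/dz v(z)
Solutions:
 v(z) = C1/cos(z)^(9/5)


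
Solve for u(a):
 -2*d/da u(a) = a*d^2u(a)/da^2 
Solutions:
 u(a) = C1 + C2/a


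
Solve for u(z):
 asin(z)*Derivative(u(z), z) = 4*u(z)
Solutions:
 u(z) = C1*exp(4*Integral(1/asin(z), z))


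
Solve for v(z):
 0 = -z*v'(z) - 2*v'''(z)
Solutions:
 v(z) = C1 + Integral(C2*airyai(-2^(2/3)*z/2) + C3*airybi(-2^(2/3)*z/2), z)


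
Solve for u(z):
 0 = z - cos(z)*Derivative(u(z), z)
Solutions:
 u(z) = C1 + Integral(z/cos(z), z)


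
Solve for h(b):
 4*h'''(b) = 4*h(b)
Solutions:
 h(b) = C3*exp(b) + (C1*sin(sqrt(3)*b/2) + C2*cos(sqrt(3)*b/2))*exp(-b/2)


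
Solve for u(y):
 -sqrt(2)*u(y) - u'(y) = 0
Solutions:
 u(y) = C1*exp(-sqrt(2)*y)


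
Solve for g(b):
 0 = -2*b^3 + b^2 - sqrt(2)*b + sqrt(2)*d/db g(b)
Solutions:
 g(b) = C1 + sqrt(2)*b^4/4 - sqrt(2)*b^3/6 + b^2/2


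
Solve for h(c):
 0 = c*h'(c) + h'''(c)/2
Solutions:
 h(c) = C1 + Integral(C2*airyai(-2^(1/3)*c) + C3*airybi(-2^(1/3)*c), c)


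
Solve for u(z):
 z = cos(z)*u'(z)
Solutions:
 u(z) = C1 + Integral(z/cos(z), z)


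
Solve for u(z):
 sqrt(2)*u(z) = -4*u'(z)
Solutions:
 u(z) = C1*exp(-sqrt(2)*z/4)


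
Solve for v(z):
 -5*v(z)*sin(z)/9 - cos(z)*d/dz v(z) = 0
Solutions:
 v(z) = C1*cos(z)^(5/9)


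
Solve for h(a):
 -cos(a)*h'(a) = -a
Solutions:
 h(a) = C1 + Integral(a/cos(a), a)


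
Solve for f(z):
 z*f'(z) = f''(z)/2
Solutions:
 f(z) = C1 + C2*erfi(z)


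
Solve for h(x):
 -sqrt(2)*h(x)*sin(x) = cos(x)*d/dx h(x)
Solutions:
 h(x) = C1*cos(x)^(sqrt(2))


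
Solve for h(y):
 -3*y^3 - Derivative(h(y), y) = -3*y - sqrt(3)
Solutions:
 h(y) = C1 - 3*y^4/4 + 3*y^2/2 + sqrt(3)*y


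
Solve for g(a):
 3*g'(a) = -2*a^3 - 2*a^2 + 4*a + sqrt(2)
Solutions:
 g(a) = C1 - a^4/6 - 2*a^3/9 + 2*a^2/3 + sqrt(2)*a/3


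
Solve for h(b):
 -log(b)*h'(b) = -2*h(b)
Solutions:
 h(b) = C1*exp(2*li(b))


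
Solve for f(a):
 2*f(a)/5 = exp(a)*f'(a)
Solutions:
 f(a) = C1*exp(-2*exp(-a)/5)


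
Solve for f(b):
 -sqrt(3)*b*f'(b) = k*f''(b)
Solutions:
 f(b) = C1 + C2*sqrt(k)*erf(sqrt(2)*3^(1/4)*b*sqrt(1/k)/2)


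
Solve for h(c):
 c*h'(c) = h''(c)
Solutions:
 h(c) = C1 + C2*erfi(sqrt(2)*c/2)


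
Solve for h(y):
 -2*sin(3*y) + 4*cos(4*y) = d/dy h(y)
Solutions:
 h(y) = C1 + sin(4*y) + 2*cos(3*y)/3


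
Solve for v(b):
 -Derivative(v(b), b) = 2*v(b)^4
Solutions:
 v(b) = (-3^(2/3) - 3*3^(1/6)*I)*(1/(C1 + 2*b))^(1/3)/6
 v(b) = (-3^(2/3) + 3*3^(1/6)*I)*(1/(C1 + 2*b))^(1/3)/6
 v(b) = (1/(C1 + 6*b))^(1/3)


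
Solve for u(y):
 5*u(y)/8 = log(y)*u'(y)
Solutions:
 u(y) = C1*exp(5*li(y)/8)


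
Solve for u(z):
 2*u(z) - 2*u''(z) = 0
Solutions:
 u(z) = C1*exp(-z) + C2*exp(z)


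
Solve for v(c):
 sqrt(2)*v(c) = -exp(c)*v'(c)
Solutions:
 v(c) = C1*exp(sqrt(2)*exp(-c))


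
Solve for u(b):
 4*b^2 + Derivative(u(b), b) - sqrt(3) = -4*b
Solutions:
 u(b) = C1 - 4*b^3/3 - 2*b^2 + sqrt(3)*b


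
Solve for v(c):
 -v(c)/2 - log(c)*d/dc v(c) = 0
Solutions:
 v(c) = C1*exp(-li(c)/2)


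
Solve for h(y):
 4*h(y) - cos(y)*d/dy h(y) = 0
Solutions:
 h(y) = C1*(sin(y)^2 + 2*sin(y) + 1)/(sin(y)^2 - 2*sin(y) + 1)


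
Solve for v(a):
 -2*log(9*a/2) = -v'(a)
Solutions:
 v(a) = C1 + 2*a*log(a) - 2*a + a*log(81/4)


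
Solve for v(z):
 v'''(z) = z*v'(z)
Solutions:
 v(z) = C1 + Integral(C2*airyai(z) + C3*airybi(z), z)


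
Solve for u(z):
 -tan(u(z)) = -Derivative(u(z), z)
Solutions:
 u(z) = pi - asin(C1*exp(z))
 u(z) = asin(C1*exp(z))


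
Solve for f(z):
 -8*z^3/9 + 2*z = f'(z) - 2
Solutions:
 f(z) = C1 - 2*z^4/9 + z^2 + 2*z


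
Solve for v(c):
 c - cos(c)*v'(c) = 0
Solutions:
 v(c) = C1 + Integral(c/cos(c), c)


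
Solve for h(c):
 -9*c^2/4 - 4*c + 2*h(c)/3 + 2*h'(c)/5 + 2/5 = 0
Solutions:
 h(c) = C1*exp(-5*c/3) + 27*c^2/8 + 39*c/20 - 177/100


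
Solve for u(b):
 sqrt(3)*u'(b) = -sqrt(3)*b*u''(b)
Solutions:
 u(b) = C1 + C2*log(b)


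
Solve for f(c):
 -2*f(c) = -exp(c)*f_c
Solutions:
 f(c) = C1*exp(-2*exp(-c))


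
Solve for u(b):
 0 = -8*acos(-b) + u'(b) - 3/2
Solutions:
 u(b) = C1 + 8*b*acos(-b) + 3*b/2 + 8*sqrt(1 - b^2)


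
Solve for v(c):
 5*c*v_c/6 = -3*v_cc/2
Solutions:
 v(c) = C1 + C2*erf(sqrt(10)*c/6)


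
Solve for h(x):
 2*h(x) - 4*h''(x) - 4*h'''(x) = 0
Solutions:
 h(x) = C1*exp(-x*(2*2^(2/3)/(3*sqrt(57) + 23)^(1/3) + 4 + 2^(1/3)*(3*sqrt(57) + 23)^(1/3))/12)*sin(2^(1/3)*sqrt(3)*x*(-(3*sqrt(57) + 23)^(1/3) + 2*2^(1/3)/(3*sqrt(57) + 23)^(1/3))/12) + C2*exp(-x*(2*2^(2/3)/(3*sqrt(57) + 23)^(1/3) + 4 + 2^(1/3)*(3*sqrt(57) + 23)^(1/3))/12)*cos(2^(1/3)*sqrt(3)*x*(-(3*sqrt(57) + 23)^(1/3) + 2*2^(1/3)/(3*sqrt(57) + 23)^(1/3))/12) + C3*exp(x*(-2 + 2*2^(2/3)/(3*sqrt(57) + 23)^(1/3) + 2^(1/3)*(3*sqrt(57) + 23)^(1/3))/6)


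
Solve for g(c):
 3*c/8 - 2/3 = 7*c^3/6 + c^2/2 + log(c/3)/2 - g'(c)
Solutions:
 g(c) = C1 + 7*c^4/24 + c^3/6 - 3*c^2/16 + c*log(c)/2 - c*log(3)/2 + c/6


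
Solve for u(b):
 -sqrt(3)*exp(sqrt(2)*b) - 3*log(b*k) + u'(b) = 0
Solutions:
 u(b) = C1 + 3*b*log(b*k) - 3*b + sqrt(6)*exp(sqrt(2)*b)/2


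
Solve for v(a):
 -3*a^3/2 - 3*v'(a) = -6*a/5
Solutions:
 v(a) = C1 - a^4/8 + a^2/5


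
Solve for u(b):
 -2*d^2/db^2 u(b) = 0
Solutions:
 u(b) = C1 + C2*b


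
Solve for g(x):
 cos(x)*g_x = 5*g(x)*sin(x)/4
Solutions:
 g(x) = C1/cos(x)^(5/4)


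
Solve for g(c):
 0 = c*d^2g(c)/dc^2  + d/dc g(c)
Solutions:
 g(c) = C1 + C2*log(c)


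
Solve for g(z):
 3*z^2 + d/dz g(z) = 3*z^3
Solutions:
 g(z) = C1 + 3*z^4/4 - z^3


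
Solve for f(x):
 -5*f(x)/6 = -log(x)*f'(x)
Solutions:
 f(x) = C1*exp(5*li(x)/6)


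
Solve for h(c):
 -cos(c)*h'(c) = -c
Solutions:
 h(c) = C1 + Integral(c/cos(c), c)


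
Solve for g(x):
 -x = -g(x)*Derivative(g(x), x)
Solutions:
 g(x) = -sqrt(C1 + x^2)
 g(x) = sqrt(C1 + x^2)


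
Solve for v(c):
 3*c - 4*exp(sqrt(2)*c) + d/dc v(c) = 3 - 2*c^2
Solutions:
 v(c) = C1 - 2*c^3/3 - 3*c^2/2 + 3*c + 2*sqrt(2)*exp(sqrt(2)*c)


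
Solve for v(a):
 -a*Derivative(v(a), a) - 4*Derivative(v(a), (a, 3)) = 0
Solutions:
 v(a) = C1 + Integral(C2*airyai(-2^(1/3)*a/2) + C3*airybi(-2^(1/3)*a/2), a)


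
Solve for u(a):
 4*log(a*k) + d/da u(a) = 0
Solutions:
 u(a) = C1 - 4*a*log(a*k) + 4*a


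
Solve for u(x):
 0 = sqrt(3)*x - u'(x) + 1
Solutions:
 u(x) = C1 + sqrt(3)*x^2/2 + x


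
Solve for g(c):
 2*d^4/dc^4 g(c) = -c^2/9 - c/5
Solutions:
 g(c) = C1 + C2*c + C3*c^2 + C4*c^3 - c^6/6480 - c^5/1200


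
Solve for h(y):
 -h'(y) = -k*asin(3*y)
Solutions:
 h(y) = C1 + k*(y*asin(3*y) + sqrt(1 - 9*y^2)/3)


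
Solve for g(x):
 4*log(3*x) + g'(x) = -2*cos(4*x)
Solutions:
 g(x) = C1 - 4*x*log(x) - 4*x*log(3) + 4*x - sin(4*x)/2


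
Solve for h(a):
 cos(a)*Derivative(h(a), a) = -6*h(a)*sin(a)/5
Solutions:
 h(a) = C1*cos(a)^(6/5)


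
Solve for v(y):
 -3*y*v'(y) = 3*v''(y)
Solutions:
 v(y) = C1 + C2*erf(sqrt(2)*y/2)


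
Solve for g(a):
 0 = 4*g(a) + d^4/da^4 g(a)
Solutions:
 g(a) = (C1*sin(a) + C2*cos(a))*exp(-a) + (C3*sin(a) + C4*cos(a))*exp(a)


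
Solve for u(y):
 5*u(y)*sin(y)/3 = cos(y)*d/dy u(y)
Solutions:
 u(y) = C1/cos(y)^(5/3)


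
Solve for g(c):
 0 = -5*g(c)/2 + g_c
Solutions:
 g(c) = C1*exp(5*c/2)


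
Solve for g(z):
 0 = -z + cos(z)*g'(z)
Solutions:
 g(z) = C1 + Integral(z/cos(z), z)


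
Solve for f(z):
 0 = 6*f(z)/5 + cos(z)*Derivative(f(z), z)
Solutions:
 f(z) = C1*(sin(z) - 1)^(3/5)/(sin(z) + 1)^(3/5)


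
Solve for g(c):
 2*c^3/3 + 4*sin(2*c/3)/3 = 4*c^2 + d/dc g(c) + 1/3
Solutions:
 g(c) = C1 + c^4/6 - 4*c^3/3 - c/3 - 2*cos(2*c/3)


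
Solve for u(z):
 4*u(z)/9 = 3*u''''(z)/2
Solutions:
 u(z) = C1*exp(-2^(3/4)*3^(1/4)*z/3) + C2*exp(2^(3/4)*3^(1/4)*z/3) + C3*sin(2^(3/4)*3^(1/4)*z/3) + C4*cos(2^(3/4)*3^(1/4)*z/3)


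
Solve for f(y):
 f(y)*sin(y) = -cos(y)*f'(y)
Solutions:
 f(y) = C1*cos(y)


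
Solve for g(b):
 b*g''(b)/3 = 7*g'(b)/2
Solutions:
 g(b) = C1 + C2*b^(23/2)


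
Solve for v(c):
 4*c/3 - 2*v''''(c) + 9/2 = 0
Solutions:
 v(c) = C1 + C2*c + C3*c^2 + C4*c^3 + c^5/180 + 3*c^4/32


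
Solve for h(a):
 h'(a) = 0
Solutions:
 h(a) = C1


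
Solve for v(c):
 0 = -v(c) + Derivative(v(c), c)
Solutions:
 v(c) = C1*exp(c)


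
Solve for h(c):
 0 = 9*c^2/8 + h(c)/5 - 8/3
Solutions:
 h(c) = 40/3 - 45*c^2/8


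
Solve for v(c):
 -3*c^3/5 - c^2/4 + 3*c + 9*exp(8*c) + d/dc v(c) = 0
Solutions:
 v(c) = C1 + 3*c^4/20 + c^3/12 - 3*c^2/2 - 9*exp(8*c)/8


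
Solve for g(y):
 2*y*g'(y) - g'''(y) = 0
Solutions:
 g(y) = C1 + Integral(C2*airyai(2^(1/3)*y) + C3*airybi(2^(1/3)*y), y)


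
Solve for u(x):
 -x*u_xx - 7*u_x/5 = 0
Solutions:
 u(x) = C1 + C2/x^(2/5)


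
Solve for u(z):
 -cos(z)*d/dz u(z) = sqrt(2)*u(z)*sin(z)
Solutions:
 u(z) = C1*cos(z)^(sqrt(2))


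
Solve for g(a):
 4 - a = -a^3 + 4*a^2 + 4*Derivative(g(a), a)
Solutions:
 g(a) = C1 + a^4/16 - a^3/3 - a^2/8 + a


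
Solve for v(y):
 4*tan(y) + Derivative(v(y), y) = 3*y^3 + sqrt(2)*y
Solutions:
 v(y) = C1 + 3*y^4/4 + sqrt(2)*y^2/2 + 4*log(cos(y))


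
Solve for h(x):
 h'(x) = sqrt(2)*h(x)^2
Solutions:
 h(x) = -1/(C1 + sqrt(2)*x)


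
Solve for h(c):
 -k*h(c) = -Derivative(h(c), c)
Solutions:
 h(c) = C1*exp(c*k)


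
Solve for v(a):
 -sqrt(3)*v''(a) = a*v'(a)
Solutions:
 v(a) = C1 + C2*erf(sqrt(2)*3^(3/4)*a/6)


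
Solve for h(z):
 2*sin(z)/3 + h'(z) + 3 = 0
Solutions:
 h(z) = C1 - 3*z + 2*cos(z)/3


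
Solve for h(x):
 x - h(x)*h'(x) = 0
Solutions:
 h(x) = -sqrt(C1 + x^2)
 h(x) = sqrt(C1 + x^2)


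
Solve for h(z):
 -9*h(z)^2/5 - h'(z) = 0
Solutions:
 h(z) = 5/(C1 + 9*z)


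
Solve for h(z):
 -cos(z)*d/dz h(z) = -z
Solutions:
 h(z) = C1 + Integral(z/cos(z), z)


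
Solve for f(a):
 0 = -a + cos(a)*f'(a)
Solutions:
 f(a) = C1 + Integral(a/cos(a), a)


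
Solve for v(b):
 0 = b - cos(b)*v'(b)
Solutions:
 v(b) = C1 + Integral(b/cos(b), b)


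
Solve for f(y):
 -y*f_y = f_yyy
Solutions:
 f(y) = C1 + Integral(C2*airyai(-y) + C3*airybi(-y), y)


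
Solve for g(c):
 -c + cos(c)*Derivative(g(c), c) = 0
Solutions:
 g(c) = C1 + Integral(c/cos(c), c)


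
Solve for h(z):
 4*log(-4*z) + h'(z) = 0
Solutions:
 h(z) = C1 - 4*z*log(-z) + 4*z*(1 - 2*log(2))


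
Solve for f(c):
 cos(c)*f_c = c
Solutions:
 f(c) = C1 + Integral(c/cos(c), c)


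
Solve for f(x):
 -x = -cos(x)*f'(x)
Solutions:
 f(x) = C1 + Integral(x/cos(x), x)


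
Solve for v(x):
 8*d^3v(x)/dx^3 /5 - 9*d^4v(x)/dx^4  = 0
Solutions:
 v(x) = C1 + C2*x + C3*x^2 + C4*exp(8*x/45)


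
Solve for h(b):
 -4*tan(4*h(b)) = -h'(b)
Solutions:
 h(b) = -asin(C1*exp(16*b))/4 + pi/4
 h(b) = asin(C1*exp(16*b))/4


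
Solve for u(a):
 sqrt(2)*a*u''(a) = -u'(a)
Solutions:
 u(a) = C1 + C2*a^(1 - sqrt(2)/2)


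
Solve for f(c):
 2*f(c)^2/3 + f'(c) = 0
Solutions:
 f(c) = 3/(C1 + 2*c)


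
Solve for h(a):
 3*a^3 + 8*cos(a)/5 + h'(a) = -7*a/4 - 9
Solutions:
 h(a) = C1 - 3*a^4/4 - 7*a^2/8 - 9*a - 8*sin(a)/5


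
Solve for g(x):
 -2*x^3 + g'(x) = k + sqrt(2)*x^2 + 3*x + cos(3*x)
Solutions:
 g(x) = C1 + k*x + x^4/2 + sqrt(2)*x^3/3 + 3*x^2/2 + sin(3*x)/3


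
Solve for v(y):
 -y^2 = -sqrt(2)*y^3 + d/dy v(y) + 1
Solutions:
 v(y) = C1 + sqrt(2)*y^4/4 - y^3/3 - y


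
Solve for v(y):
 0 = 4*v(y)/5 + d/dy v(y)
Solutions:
 v(y) = C1*exp(-4*y/5)


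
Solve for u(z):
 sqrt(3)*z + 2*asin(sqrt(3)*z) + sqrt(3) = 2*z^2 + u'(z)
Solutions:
 u(z) = C1 - 2*z^3/3 + sqrt(3)*z^2/2 + 2*z*asin(sqrt(3)*z) + sqrt(3)*z + 2*sqrt(3)*sqrt(1 - 3*z^2)/3


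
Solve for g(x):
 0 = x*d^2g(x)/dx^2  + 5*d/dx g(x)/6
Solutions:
 g(x) = C1 + C2*x^(1/6)


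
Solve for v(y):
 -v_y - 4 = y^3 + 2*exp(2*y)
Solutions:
 v(y) = C1 - y^4/4 - 4*y - exp(2*y)


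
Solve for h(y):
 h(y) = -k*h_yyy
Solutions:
 h(y) = C1*exp(y*(-1/k)^(1/3)) + C2*exp(y*(-1/k)^(1/3)*(-1 + sqrt(3)*I)/2) + C3*exp(-y*(-1/k)^(1/3)*(1 + sqrt(3)*I)/2)


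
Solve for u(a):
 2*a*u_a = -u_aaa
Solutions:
 u(a) = C1 + Integral(C2*airyai(-2^(1/3)*a) + C3*airybi(-2^(1/3)*a), a)


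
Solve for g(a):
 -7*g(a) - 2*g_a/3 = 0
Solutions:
 g(a) = C1*exp(-21*a/2)


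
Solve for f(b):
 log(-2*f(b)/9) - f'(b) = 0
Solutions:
 -Integral(1/(log(-_y) - 2*log(3) + log(2)), (_y, f(b))) = C1 - b


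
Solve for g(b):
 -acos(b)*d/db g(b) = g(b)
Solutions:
 g(b) = C1*exp(-Integral(1/acos(b), b))


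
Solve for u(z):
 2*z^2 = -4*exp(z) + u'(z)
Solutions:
 u(z) = C1 + 2*z^3/3 + 4*exp(z)


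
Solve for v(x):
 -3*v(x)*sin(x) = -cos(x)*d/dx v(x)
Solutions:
 v(x) = C1/cos(x)^3


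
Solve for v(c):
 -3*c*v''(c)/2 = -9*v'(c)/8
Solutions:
 v(c) = C1 + C2*c^(7/4)


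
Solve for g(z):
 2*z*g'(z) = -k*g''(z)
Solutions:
 g(z) = C1 + C2*sqrt(k)*erf(z*sqrt(1/k))


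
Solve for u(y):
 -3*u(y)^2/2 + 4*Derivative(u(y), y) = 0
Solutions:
 u(y) = -8/(C1 + 3*y)


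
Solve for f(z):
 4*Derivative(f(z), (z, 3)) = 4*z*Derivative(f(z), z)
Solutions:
 f(z) = C1 + Integral(C2*airyai(z) + C3*airybi(z), z)


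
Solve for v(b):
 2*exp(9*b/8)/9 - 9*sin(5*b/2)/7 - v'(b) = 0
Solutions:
 v(b) = C1 + 16*exp(9*b/8)/81 + 18*cos(5*b/2)/35


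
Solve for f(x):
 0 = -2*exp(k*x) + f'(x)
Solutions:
 f(x) = C1 + 2*exp(k*x)/k


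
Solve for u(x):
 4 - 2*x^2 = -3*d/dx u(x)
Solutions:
 u(x) = C1 + 2*x^3/9 - 4*x/3


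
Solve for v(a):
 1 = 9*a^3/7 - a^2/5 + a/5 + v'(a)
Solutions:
 v(a) = C1 - 9*a^4/28 + a^3/15 - a^2/10 + a


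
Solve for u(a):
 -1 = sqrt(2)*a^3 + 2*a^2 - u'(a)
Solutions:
 u(a) = C1 + sqrt(2)*a^4/4 + 2*a^3/3 + a


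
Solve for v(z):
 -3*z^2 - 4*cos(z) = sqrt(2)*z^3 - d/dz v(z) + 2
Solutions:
 v(z) = C1 + sqrt(2)*z^4/4 + z^3 + 2*z + 4*sin(z)


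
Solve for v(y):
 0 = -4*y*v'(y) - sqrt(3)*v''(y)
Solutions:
 v(y) = C1 + C2*erf(sqrt(2)*3^(3/4)*y/3)


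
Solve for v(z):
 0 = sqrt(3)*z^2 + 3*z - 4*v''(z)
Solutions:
 v(z) = C1 + C2*z + sqrt(3)*z^4/48 + z^3/8


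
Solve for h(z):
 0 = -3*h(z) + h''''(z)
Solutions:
 h(z) = C1*exp(-3^(1/4)*z) + C2*exp(3^(1/4)*z) + C3*sin(3^(1/4)*z) + C4*cos(3^(1/4)*z)


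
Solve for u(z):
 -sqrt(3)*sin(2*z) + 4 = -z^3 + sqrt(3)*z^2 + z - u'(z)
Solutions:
 u(z) = C1 - z^4/4 + sqrt(3)*z^3/3 + z^2/2 - 4*z - sqrt(3)*cos(2*z)/2


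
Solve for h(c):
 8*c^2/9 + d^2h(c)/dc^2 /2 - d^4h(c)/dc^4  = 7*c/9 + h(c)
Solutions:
 h(c) = 8*c^2/9 - 7*c/9 + (C1*sin(c*sin(atan(sqrt(15))/2)) + C2*cos(c*sin(atan(sqrt(15))/2)))*exp(-c*cos(atan(sqrt(15))/2)) + (C3*sin(c*sin(atan(sqrt(15))/2)) + C4*cos(c*sin(atan(sqrt(15))/2)))*exp(c*cos(atan(sqrt(15))/2)) + 8/9


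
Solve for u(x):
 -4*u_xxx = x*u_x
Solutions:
 u(x) = C1 + Integral(C2*airyai(-2^(1/3)*x/2) + C3*airybi(-2^(1/3)*x/2), x)


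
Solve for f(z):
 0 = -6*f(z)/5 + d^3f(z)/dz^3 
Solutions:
 f(z) = C3*exp(5^(2/3)*6^(1/3)*z/5) + (C1*sin(2^(1/3)*3^(5/6)*5^(2/3)*z/10) + C2*cos(2^(1/3)*3^(5/6)*5^(2/3)*z/10))*exp(-5^(2/3)*6^(1/3)*z/10)


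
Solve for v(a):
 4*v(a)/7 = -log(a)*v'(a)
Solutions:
 v(a) = C1*exp(-4*li(a)/7)


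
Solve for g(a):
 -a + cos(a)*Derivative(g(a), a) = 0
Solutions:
 g(a) = C1 + Integral(a/cos(a), a)


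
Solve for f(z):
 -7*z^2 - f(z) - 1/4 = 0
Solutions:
 f(z) = -7*z^2 - 1/4


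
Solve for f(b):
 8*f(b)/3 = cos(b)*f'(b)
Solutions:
 f(b) = C1*(sin(b) + 1)^(4/3)/(sin(b) - 1)^(4/3)


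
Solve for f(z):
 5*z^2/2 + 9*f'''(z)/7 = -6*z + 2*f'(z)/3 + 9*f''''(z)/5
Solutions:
 f(z) = C1 + C2*exp(z*(5*5^(2/3)/(7*sqrt(2051) + 318)^(1/3) + 10 + 5^(1/3)*(7*sqrt(2051) + 318)^(1/3))/42)*sin(sqrt(3)*5^(1/3)*z*(-(7*sqrt(2051) + 318)^(1/3) + 5*5^(1/3)/(7*sqrt(2051) + 318)^(1/3))/42) + C3*exp(z*(5*5^(2/3)/(7*sqrt(2051) + 318)^(1/3) + 10 + 5^(1/3)*(7*sqrt(2051) + 318)^(1/3))/42)*cos(sqrt(3)*5^(1/3)*z*(-(7*sqrt(2051) + 318)^(1/3) + 5*5^(1/3)/(7*sqrt(2051) + 318)^(1/3))/42) + C4*exp(z*(-5^(1/3)*(7*sqrt(2051) + 318)^(1/3) - 5*5^(2/3)/(7*sqrt(2051) + 318)^(1/3) + 5)/21) + 5*z^3/4 + 9*z^2/2 + 405*z/28


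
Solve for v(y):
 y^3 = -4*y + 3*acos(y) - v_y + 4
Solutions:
 v(y) = C1 - y^4/4 - 2*y^2 + 3*y*acos(y) + 4*y - 3*sqrt(1 - y^2)


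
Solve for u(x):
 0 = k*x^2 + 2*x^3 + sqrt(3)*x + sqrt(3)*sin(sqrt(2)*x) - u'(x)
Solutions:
 u(x) = C1 + k*x^3/3 + x^4/2 + sqrt(3)*x^2/2 - sqrt(6)*cos(sqrt(2)*x)/2


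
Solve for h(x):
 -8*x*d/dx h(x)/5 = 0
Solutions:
 h(x) = C1


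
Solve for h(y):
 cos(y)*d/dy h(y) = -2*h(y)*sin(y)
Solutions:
 h(y) = C1*cos(y)^2


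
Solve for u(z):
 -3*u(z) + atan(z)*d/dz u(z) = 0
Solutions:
 u(z) = C1*exp(3*Integral(1/atan(z), z))


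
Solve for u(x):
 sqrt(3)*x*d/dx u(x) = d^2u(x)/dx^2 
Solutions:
 u(x) = C1 + C2*erfi(sqrt(2)*3^(1/4)*x/2)


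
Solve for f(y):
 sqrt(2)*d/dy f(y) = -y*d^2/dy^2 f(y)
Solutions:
 f(y) = C1 + C2*y^(1 - sqrt(2))


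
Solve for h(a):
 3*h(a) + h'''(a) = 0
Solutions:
 h(a) = C3*exp(-3^(1/3)*a) + (C1*sin(3^(5/6)*a/2) + C2*cos(3^(5/6)*a/2))*exp(3^(1/3)*a/2)


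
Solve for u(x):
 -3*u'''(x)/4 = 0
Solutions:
 u(x) = C1 + C2*x + C3*x^2


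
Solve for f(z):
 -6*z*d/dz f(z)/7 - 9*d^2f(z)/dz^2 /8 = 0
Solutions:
 f(z) = C1 + C2*erf(2*sqrt(42)*z/21)


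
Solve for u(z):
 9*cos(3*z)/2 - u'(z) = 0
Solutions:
 u(z) = C1 + 3*sin(3*z)/2


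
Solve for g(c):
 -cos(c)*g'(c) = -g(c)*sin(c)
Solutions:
 g(c) = C1/cos(c)


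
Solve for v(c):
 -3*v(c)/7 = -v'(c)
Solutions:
 v(c) = C1*exp(3*c/7)


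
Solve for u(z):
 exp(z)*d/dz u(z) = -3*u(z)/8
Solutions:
 u(z) = C1*exp(3*exp(-z)/8)


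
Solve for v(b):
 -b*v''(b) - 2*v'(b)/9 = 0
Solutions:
 v(b) = C1 + C2*b^(7/9)


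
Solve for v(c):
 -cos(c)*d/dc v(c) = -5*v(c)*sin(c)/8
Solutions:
 v(c) = C1/cos(c)^(5/8)


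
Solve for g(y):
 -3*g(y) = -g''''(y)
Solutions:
 g(y) = C1*exp(-3^(1/4)*y) + C2*exp(3^(1/4)*y) + C3*sin(3^(1/4)*y) + C4*cos(3^(1/4)*y)


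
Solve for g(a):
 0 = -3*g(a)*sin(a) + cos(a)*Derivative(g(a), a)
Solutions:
 g(a) = C1/cos(a)^3


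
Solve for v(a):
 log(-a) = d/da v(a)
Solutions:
 v(a) = C1 + a*log(-a) - a


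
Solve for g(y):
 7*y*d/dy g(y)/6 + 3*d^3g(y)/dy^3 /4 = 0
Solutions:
 g(y) = C1 + Integral(C2*airyai(-42^(1/3)*y/3) + C3*airybi(-42^(1/3)*y/3), y)


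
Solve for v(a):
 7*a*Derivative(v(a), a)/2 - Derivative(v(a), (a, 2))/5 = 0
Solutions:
 v(a) = C1 + C2*erfi(sqrt(35)*a/2)


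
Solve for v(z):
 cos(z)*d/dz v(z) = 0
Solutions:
 v(z) = C1


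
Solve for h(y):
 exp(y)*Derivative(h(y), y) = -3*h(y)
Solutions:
 h(y) = C1*exp(3*exp(-y))


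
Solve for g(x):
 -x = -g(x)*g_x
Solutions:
 g(x) = -sqrt(C1 + x^2)
 g(x) = sqrt(C1 + x^2)


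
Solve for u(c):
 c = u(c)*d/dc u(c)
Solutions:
 u(c) = -sqrt(C1 + c^2)
 u(c) = sqrt(C1 + c^2)


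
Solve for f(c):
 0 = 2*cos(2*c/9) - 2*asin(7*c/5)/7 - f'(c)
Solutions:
 f(c) = C1 - 2*c*asin(7*c/5)/7 - 2*sqrt(25 - 49*c^2)/49 + 9*sin(2*c/9)


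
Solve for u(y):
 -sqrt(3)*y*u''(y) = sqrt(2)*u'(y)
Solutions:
 u(y) = C1 + C2*y^(1 - sqrt(6)/3)


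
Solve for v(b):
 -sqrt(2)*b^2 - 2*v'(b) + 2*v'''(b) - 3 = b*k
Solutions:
 v(b) = C1 + C2*exp(-b) + C3*exp(b) - sqrt(2)*b^3/6 - b^2*k/4 - 3*b/2 - sqrt(2)*b


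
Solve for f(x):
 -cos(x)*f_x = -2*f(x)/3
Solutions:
 f(x) = C1*(sin(x) + 1)^(1/3)/(sin(x) - 1)^(1/3)


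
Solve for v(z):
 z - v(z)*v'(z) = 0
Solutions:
 v(z) = -sqrt(C1 + z^2)
 v(z) = sqrt(C1 + z^2)


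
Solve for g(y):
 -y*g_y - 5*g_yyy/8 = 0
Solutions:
 g(y) = C1 + Integral(C2*airyai(-2*5^(2/3)*y/5) + C3*airybi(-2*5^(2/3)*y/5), y)


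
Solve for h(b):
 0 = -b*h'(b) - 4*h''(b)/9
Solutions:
 h(b) = C1 + C2*erf(3*sqrt(2)*b/4)


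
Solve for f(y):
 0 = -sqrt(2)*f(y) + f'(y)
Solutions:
 f(y) = C1*exp(sqrt(2)*y)


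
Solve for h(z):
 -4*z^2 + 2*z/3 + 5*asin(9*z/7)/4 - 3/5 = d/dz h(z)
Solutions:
 h(z) = C1 - 4*z^3/3 + z^2/3 + 5*z*asin(9*z/7)/4 - 3*z/5 + 5*sqrt(49 - 81*z^2)/36


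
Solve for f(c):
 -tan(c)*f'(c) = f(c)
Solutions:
 f(c) = C1/sin(c)


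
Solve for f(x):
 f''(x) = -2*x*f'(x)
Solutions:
 f(x) = C1 + C2*erf(x)


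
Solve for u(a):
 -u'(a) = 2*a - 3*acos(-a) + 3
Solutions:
 u(a) = C1 - a^2 + 3*a*acos(-a) - 3*a + 3*sqrt(1 - a^2)


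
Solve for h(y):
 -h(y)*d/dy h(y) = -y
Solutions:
 h(y) = -sqrt(C1 + y^2)
 h(y) = sqrt(C1 + y^2)


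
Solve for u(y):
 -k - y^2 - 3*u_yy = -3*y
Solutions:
 u(y) = C1 + C2*y - k*y^2/6 - y^4/36 + y^3/6


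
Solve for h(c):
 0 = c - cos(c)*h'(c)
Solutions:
 h(c) = C1 + Integral(c/cos(c), c)


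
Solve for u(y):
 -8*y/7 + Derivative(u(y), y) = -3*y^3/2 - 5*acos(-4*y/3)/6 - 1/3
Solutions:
 u(y) = C1 - 3*y^4/8 + 4*y^2/7 - 5*y*acos(-4*y/3)/6 - y/3 - 5*sqrt(9 - 16*y^2)/24


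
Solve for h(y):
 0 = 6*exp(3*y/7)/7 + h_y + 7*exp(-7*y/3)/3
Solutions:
 h(y) = C1 - 2*exp(3*y/7) + exp(-7*y/3)


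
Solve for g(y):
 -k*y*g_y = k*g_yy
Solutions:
 g(y) = C1 + C2*erf(sqrt(2)*y/2)


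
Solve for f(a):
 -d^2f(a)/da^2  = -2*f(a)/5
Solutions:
 f(a) = C1*exp(-sqrt(10)*a/5) + C2*exp(sqrt(10)*a/5)


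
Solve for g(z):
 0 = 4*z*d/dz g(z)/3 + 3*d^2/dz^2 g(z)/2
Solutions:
 g(z) = C1 + C2*erf(2*z/3)


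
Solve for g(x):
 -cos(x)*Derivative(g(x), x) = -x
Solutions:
 g(x) = C1 + Integral(x/cos(x), x)


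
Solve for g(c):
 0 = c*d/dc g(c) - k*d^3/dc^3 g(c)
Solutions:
 g(c) = C1 + Integral(C2*airyai(c*(1/k)^(1/3)) + C3*airybi(c*(1/k)^(1/3)), c)


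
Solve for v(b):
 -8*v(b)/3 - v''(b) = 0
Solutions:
 v(b) = C1*sin(2*sqrt(6)*b/3) + C2*cos(2*sqrt(6)*b/3)


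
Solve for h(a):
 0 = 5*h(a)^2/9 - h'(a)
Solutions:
 h(a) = -9/(C1 + 5*a)


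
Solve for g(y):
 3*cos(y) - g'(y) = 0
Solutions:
 g(y) = C1 + 3*sin(y)


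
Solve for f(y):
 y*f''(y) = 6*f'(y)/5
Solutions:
 f(y) = C1 + C2*y^(11/5)


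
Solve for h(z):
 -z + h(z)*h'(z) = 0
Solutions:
 h(z) = -sqrt(C1 + z^2)
 h(z) = sqrt(C1 + z^2)


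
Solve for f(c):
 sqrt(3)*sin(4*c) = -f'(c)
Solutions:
 f(c) = C1 + sqrt(3)*cos(4*c)/4


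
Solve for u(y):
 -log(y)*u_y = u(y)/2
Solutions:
 u(y) = C1*exp(-li(y)/2)


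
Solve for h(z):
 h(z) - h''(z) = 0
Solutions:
 h(z) = C1*exp(-z) + C2*exp(z)


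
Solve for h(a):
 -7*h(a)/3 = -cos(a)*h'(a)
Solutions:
 h(a) = C1*(sin(a) + 1)^(7/6)/(sin(a) - 1)^(7/6)


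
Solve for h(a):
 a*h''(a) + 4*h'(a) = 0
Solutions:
 h(a) = C1 + C2/a^3


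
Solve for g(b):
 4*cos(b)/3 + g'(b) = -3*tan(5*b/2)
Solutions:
 g(b) = C1 + 6*log(cos(5*b/2))/5 - 4*sin(b)/3


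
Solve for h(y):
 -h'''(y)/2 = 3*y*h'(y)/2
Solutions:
 h(y) = C1 + Integral(C2*airyai(-3^(1/3)*y) + C3*airybi(-3^(1/3)*y), y)


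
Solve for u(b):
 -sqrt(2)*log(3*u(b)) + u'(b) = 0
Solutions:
 -sqrt(2)*Integral(1/(log(_y) + log(3)), (_y, u(b)))/2 = C1 - b


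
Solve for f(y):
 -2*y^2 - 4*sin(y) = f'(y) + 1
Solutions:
 f(y) = C1 - 2*y^3/3 - y + 4*cos(y)


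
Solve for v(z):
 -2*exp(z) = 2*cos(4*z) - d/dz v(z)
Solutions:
 v(z) = C1 + 2*exp(z) + sin(4*z)/2


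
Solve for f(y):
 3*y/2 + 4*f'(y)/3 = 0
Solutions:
 f(y) = C1 - 9*y^2/16


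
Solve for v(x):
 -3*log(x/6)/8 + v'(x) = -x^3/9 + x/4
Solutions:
 v(x) = C1 - x^4/36 + x^2/8 + 3*x*log(x)/8 - 3*x*log(6)/8 - 3*x/8


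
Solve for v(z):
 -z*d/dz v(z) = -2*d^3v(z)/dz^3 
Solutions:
 v(z) = C1 + Integral(C2*airyai(2^(2/3)*z/2) + C3*airybi(2^(2/3)*z/2), z)


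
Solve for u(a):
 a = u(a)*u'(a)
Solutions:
 u(a) = -sqrt(C1 + a^2)
 u(a) = sqrt(C1 + a^2)


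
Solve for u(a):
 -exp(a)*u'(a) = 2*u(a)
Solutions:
 u(a) = C1*exp(2*exp(-a))


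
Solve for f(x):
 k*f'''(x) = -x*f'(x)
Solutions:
 f(x) = C1 + Integral(C2*airyai(x*(-1/k)^(1/3)) + C3*airybi(x*(-1/k)^(1/3)), x)


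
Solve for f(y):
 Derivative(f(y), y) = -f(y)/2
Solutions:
 f(y) = C1*exp(-y/2)


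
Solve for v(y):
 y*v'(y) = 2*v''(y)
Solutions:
 v(y) = C1 + C2*erfi(y/2)


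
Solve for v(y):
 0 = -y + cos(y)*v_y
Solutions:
 v(y) = C1 + Integral(y/cos(y), y)


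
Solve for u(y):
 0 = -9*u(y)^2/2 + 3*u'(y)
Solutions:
 u(y) = -2/(C1 + 3*y)


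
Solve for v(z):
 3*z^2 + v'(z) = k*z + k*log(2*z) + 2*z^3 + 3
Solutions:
 v(z) = C1 + k*z^2/2 + k*z*log(z) - k*z + k*z*log(2) + z^4/2 - z^3 + 3*z


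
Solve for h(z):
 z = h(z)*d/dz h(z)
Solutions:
 h(z) = -sqrt(C1 + z^2)
 h(z) = sqrt(C1 + z^2)
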